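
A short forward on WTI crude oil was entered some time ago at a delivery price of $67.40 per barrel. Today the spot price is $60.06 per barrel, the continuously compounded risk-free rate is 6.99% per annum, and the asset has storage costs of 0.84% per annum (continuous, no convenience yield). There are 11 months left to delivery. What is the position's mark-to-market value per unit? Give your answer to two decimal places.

$2.69 per barrel

Current fair forward for the remaining 11 months: F = S·e^((r + u)·T), (r + u) = 0.0699 + 0.0084 = 0.0783
F = 60.06 · e^(0.0783 × 11/12) = 60.06 × 1.074414 = 64.5293
Value of long forward = (F − K)·e^(−rT) = (64.5293 − 67.40) · e^(−0.0699·11/12)
= -2.8707 × 0.937935 = -2.69
Short position value = −(long value) = $2.69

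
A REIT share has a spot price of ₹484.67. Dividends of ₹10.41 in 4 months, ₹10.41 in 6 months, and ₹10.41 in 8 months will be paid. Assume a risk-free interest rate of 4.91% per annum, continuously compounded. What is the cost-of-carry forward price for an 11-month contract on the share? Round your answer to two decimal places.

PV(dividends) I = 10.41·e^(−0.0491·4/12) + 10.41·e^(−0.0491·6/12) + 10.41·e^(−0.0491·8/12)
I = 10.2410 + 10.1575 + 10.0748 = 30.4733
F = (S − I)·e^(rT) = (484.67 − 30.4733) · e^(0.0491·11/12)
= 454.1967 · e^0.045008 = 454.1967 × 1.046036 = ₹475.11

₹475.11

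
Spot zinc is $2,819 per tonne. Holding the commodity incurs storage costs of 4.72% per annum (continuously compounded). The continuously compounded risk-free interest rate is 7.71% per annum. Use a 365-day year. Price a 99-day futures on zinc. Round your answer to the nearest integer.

Net carry = r + u − y = 0.0771 + 0.0472 − 0.0000 = 0.1243
F = S·e^((r+u−y)T) = 2819 · e^(0.1243 × 99/365) = 2819 · e^0.033714
= 2819 × 1.034289 = $2,916 per tonne

$2,916 per tonne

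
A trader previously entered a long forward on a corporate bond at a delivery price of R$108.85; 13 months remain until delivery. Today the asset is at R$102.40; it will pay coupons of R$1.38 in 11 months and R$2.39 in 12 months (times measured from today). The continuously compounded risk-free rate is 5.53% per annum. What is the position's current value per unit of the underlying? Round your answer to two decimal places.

PV(remaining coupons) I = 1.38·e^(−0.0553·11/12) + 2.39·e^(−0.0553·12/12) = 3.5732
Current forward F = (S − I)·e^(rT) = (102.40 − 3.5732)·e^(0.0553·13/12) = 98.8268 × 1.061739 = 104.9283
Value (long) = (F − K)·e^(−rT) = (104.9283 − 108.85) × 0.941851 = -3.6937
Value = -R$3.69

-R$3.69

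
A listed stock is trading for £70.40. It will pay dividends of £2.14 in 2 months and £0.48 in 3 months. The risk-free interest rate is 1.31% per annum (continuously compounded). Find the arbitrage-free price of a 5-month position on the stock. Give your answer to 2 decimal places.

£68.16

PV(dividends) I = 2.14·e^(−0.0131·2/12) + 0.48·e^(−0.0131·3/12)
I = 2.1353 + 0.4784 = 2.6137
F = (S − I)·e^(rT) = (70.40 − 2.6137) · e^(0.0131·5/12)
= 67.7863 · e^0.005458 = 67.7863 × 1.005473 = £68.16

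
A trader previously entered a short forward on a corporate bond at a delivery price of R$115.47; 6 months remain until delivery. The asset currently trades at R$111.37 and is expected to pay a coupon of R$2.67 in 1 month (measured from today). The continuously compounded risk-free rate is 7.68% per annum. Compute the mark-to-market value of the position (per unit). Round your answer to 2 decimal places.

R$2.40

PV(remaining coupons) I = 2.67·e^(−0.0768·1/12) = 2.6530
Current forward F = (S − I)·e^(rT) = (111.37 − 2.6530)·e^(0.0768·6/12) = 108.7170 × 1.039147 = 112.9729
Value (long) = (F − K)·e^(−rT) = (112.9729 − 115.47) × 0.962328 = -2.4030
Short position value = −(long value) = R$2.40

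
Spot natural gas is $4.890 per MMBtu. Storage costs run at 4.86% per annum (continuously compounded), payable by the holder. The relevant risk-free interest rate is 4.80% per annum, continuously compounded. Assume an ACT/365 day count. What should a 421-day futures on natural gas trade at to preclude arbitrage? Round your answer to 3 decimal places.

Net carry = r + u − y = 0.0480 + 0.0486 − 0.0000 = 0.0966
F = S·e^((r+u−y)T) = 4.890 · e^(0.0966 × 421/365) = 4.890 · e^0.111421
= 4.890 × 1.117865 = $5.466 per MMBtu

$5.466 per MMBtu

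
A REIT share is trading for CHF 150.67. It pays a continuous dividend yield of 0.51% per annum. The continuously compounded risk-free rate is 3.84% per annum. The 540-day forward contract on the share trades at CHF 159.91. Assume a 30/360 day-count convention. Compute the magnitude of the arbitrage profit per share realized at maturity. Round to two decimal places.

CHF 1.52 per share

Fair forward: F* = S·e^(carry·T), with carry = (r − q) = 0.0384 − 0.0051 = 0.0333
F* = 150.67 · e^(0.0333 × 540/360) = 150.67 · e^0.049950 = 150.67 × 1.051219 = CHF 158.3872
Market CHF 159.91 > fair CHF 158.3872: forward overpriced → cash-and-carry (buy spot, short the forward).
At maturity, profit = |F_mkt − F*| = |159.91 − 158.3872| = CHF 1.52 per share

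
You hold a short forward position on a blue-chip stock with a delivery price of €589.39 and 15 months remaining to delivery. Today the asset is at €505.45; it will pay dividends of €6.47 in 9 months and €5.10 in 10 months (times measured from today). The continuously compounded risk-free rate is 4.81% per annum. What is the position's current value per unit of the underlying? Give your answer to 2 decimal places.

PV(remaining dividends) I = 6.47·e^(−0.0481·9/12) + 5.10·e^(−0.0481·10/12) = 11.1404
Current forward F = (S − I)·e^(rT) = (505.45 − 11.1404)·e^(0.0481·15/12) = 494.3096 × 1.061969 = 524.9415
Value (long) = (F − K)·e^(−rT) = (524.9415 − 589.39) × 0.941647 = -60.6877
Short position value = −(long value) = €60.69

€60.69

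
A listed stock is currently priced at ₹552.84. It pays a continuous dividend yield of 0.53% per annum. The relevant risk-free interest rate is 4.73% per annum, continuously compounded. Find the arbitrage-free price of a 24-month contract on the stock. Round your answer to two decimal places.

F = S·e^((r − q)T) = 552.84 · e^((0.0473 − 0.0053) × 24/12)
= 552.84 · e^0.084000 = 552.84 × 1.087629
F = ₹601.28

₹601.28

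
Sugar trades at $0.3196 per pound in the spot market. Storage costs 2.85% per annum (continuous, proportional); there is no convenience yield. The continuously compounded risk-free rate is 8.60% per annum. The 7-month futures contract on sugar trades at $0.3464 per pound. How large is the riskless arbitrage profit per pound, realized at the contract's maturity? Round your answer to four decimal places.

$0.0047 per pound

Fair futures: F* = S·e^(carry·T), with carry = (r + u) = 0.0860 + 0.0285 = 0.1145
F* = 0.3196 · e^(0.1145 × 7/12) = 0.3196 · e^0.066792 = 0.3196 × 1.069073 = $0.3417
Market $0.3464 > fair $0.3417: forward overpriced → cash-and-carry (buy spot, short the forward).
At maturity, profit = |F_mkt − F*| = |0.3464 − 0.3417| = $0.0047 per pound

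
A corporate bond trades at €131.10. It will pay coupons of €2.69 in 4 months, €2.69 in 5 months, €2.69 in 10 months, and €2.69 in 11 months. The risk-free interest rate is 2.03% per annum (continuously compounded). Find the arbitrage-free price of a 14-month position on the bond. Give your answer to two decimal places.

PV(coupons) I = 2.69·e^(−0.0203·4/12) + 2.69·e^(−0.0203·5/12) + 2.69·e^(−0.0203·10/12) + 2.69·e^(−0.0203·11/12)
I = 2.6719 + 2.6673 + 2.6449 + 2.6404 = 10.6245
F = (S − I)·e^(rT) = (131.10 − 10.6245) · e^(0.0203·14/12)
= 120.4755 · e^0.023683 = 120.4755 × 1.023966 = €123.36

€123.36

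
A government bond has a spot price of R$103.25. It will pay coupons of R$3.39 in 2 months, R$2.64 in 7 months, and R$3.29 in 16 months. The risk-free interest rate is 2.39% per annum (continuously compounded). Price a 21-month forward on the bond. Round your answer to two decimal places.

R$98.10

PV(coupons) I = 3.39·e^(−0.0239·2/12) + 2.64·e^(−0.0239·7/12) + 3.29·e^(−0.0239·16/12)
I = 3.3765 + 2.6034 + 3.1868 = 9.1667
F = (S − I)·e^(rT) = (103.25 − 9.1667) · e^(0.0239·21/12)
= 94.0833 · e^0.041825 = 94.0833 × 1.042712 = R$98.10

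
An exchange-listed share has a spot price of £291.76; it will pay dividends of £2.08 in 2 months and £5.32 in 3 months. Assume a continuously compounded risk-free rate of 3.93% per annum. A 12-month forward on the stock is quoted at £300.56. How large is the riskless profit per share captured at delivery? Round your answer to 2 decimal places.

£4.73 per share

PV(dividends) I = 2.08·e^(−0.0393·2/12) + 5.32·e^(−0.0393·3/12) = 7.3344
Fair forward F* = (S − I)·e^(rT) = (291.76 − 7.3344)·e^0.039300 = 284.4256 × 1.040082 = 295.8259
Market £300.56 > fair 295.8259: forward overpriced → cash-and-carry (borrow at r, buy the stock and collect the dividends, short the forward).
Profit at T = |F_mkt − F*| = |300.56 − 295.8259| = £4.73 per share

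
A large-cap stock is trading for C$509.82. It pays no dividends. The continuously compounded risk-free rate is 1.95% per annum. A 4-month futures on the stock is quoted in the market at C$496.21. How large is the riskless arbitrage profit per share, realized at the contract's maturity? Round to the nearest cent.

C$16.93 per share

Fair futures: F* = S·e^(carry·T), with carry = r = 0.0195
F* = 509.82 · e^(0.0195 × 4/12) = 509.82 · e^0.006500 = 509.82 × 1.006521 = C$513.1445
Market C$496.21 < fair C$513.1445: forward underpriced → reverse cash-and-carry (short spot, go long the forward).
At maturity, profit = |F_mkt − F*| = |496.21 − 513.1445| = C$16.93 per share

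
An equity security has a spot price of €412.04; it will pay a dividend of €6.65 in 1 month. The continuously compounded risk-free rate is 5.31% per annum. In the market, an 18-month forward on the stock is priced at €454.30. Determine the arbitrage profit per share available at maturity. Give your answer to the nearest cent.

PV(dividends) I = 6.65·e^(−0.0531·1/12) = 6.6206
Fair forward F* = (S − I)·e^(rT) = (412.04 − 6.6206)·e^0.079650 = 405.4194 × 1.082908 = 439.0319
Market €454.30 > fair 439.0319: forward overpriced → cash-and-carry (borrow at r, buy the stock and collect the dividends, short the forward).
Profit at T = |F_mkt − F*| = |454.30 − 439.0319| = €15.27 per share

€15.27 per share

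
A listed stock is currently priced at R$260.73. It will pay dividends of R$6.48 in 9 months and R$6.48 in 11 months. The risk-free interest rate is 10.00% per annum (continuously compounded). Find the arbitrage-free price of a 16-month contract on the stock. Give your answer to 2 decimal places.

PV(dividends) I = 6.48·e^(−0.1000·9/12) + 6.48·e^(−0.1000·11/12)
I = 6.0118 + 5.9124 = 11.9242
F = (S − I)·e^(rT) = (260.73 − 11.9242) · e^(0.1000·16/12)
= 248.8058 · e^0.133333 = 248.8058 × 1.142630 = R$284.29

R$284.29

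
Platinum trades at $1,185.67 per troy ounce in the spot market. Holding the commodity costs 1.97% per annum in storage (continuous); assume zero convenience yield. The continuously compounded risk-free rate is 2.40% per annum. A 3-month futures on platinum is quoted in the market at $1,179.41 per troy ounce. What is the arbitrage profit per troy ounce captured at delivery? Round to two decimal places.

Fair futures: F* = S·e^(carry·T), with carry = (r + u) = 0.0240 + 0.0197 = 0.0437
F* = 1185.67 · e^(0.0437 × 3/12) = 1185.67 · e^0.01092500 = 1185.67 × 1.01098490 = $1198.6945
Market $1179.41 < fair $1198.6945: forward underpriced → reverse cash-and-carry (short spot, go long the forward).
At maturity, profit = |F_mkt − F*| = |1179.41 − 1198.6945| = $19.28 per troy ounce

$19.28 per troy ounce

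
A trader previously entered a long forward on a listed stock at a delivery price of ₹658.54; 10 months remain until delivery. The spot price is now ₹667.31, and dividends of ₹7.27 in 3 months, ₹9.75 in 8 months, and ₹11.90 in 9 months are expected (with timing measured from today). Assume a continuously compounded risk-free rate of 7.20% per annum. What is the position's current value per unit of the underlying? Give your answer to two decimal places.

PV(remaining dividends) I = 7.27·e^(−0.0720·3/12) + 9.75·e^(−0.0720·8/12) + 11.90·e^(−0.0720·9/12) = 27.7078
Current forward F = (S − I)·e^(rT) = (667.31 − 27.7078)·e^(0.0720·10/12) = 639.6022 × 1.061837 = 679.1533
Value (long) = (F − K)·e^(−rT) = (679.1533 − 658.54) × 0.941765 = 19.4129
Value = ₹19.41

₹19.41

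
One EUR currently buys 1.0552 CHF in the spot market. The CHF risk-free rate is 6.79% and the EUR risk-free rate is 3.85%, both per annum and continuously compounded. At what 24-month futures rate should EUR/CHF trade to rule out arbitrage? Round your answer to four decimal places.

1.1191

F = S·e^((r_CHF − r_EUR)T) = 1.0552 · e^((0.0679 − 0.0385) × 24/12)
= 1.0552 · e^0.058800 = 1.0552 × 1.060563
F = 1.1191 CHF per EUR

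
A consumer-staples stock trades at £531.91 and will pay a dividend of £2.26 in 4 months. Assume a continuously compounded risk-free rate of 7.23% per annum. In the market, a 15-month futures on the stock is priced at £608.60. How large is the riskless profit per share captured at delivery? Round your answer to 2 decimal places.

£28.79 per share

PV(dividends) I = 2.26·e^(−0.0723·4/12) = 2.2062
Fair futures F* = (S − I)·e^(rT) = (531.91 − 2.2062)·e^0.090375 = 529.7038 × 1.094585 = 579.8058
Market £608.60 > fair 579.8058: forward overpriced → cash-and-carry (borrow at r, buy the stock and collect the dividends, short the forward).
Profit at T = |F_mkt − F*| = |608.60 − 579.8058| = £28.79 per share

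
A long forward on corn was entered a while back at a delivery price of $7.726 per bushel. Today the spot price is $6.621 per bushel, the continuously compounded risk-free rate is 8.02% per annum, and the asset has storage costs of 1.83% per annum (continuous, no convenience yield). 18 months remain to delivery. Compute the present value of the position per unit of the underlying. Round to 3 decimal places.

-$0.045 per bushel

Current fair forward for the remaining 18 months: F = S·e^((r + u)·T), (r + u) = 0.0802 + 0.0183 = 0.0985
F = 6.621 · e^(0.0985 × 18/12) = 6.621 × 1.159223 = 7.6752
Value of long forward = (F − K)·e^(−rT) = (7.6752 − 7.726) · e^(−0.0802·18/12)
= -0.0508 × 0.886654 = -0.045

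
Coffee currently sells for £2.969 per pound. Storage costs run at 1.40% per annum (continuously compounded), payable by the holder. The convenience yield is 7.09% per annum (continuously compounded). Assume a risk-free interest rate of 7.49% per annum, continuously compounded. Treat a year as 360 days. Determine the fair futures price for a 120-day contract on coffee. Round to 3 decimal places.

£2.987 per pound

Net carry = r + u − y = 0.0749 + 0.0140 − 0.0709 = 0.0180
F = S·e^((r+u−y)T) = 2.969 · e^(0.0180 × 120/360) = 2.969 · e^0.006000
= 2.969 × 1.006018 = £2.987 per pound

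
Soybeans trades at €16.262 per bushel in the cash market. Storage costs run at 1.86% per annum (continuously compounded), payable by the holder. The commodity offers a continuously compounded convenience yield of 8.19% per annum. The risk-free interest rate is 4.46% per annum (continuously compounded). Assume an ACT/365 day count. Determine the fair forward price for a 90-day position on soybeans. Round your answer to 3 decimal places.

€16.187 per bushel

Net carry = r + u − y = 0.0446 + 0.0186 − 0.0819 = -0.0187
F = S·e^((r+u−y)T) = 16.262 · e^(-0.0187 × 90/365) = 16.262 · e^-0.004611
= 16.262 × 0.995400 = €16.187 per bushel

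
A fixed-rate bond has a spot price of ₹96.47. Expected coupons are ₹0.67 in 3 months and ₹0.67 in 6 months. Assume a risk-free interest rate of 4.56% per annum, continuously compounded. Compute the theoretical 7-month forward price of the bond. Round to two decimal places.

₹97.72

PV(coupons) I = 0.67·e^(−0.0456·3/12) + 0.67·e^(−0.0456·6/12)
I = 0.6624 + 0.6549 = 1.3173
F = (S − I)·e^(rT) = (96.47 − 1.3173) · e^(0.0456·7/12)
= 95.1527 · e^0.026600 = 95.1527 × 1.026957 = ₹97.72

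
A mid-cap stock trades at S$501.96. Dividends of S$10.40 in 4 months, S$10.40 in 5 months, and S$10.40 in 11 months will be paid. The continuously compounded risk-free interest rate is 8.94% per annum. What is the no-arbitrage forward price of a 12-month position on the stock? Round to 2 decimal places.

S$516.43

PV(dividends) I = 10.40·e^(−0.0894·4/12) + 10.40·e^(−0.0894·5/12) + 10.40·e^(−0.0894·11/12)
I = 10.0947 + 10.0197 + 9.5817 = 29.6961
F = (S − I)·e^(rT) = (501.96 − 29.6961) · e^(0.0894·12/12)
= 472.2639 · e^0.089400 = 472.2639 × 1.093518 = S$516.43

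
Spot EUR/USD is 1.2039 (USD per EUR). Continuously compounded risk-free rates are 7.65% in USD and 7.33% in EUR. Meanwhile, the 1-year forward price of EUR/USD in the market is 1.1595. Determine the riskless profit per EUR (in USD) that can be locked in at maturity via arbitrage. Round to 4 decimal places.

Fair forward: F* = S·e^(carry·T), with carry = (r_USD − r_EUR) = 0.0765 − 0.0733 = 0.0032
F* = 1.2039 · e^(0.0032 × 1) = 1.2039 · e^0.003200 = 1.2039 × 1.003205 = 1.2078
Market 1.1595 < fair 1.2078: forward underpriced → reverse cash-and-carry (short spot, go long the forward).
At maturity, profit = |F_mkt − F*| = |1.1595 − 1.2078| = 0.0483 per EUR (in USD)

0.0483 per EUR (in USD)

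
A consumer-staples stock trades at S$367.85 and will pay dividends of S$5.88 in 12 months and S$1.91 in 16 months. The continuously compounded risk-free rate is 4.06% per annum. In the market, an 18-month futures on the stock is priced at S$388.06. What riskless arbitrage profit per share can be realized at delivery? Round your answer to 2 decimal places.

PV(dividends) I = 5.88·e^(−0.0406·12/12) + 1.91·e^(−0.0406·16/12) = 7.4554
Fair futures F* = (S − I)·e^(rT) = (367.85 − 7.4554)·e^0.060900 = 360.3946 × 1.062793 = 383.0249
Market S$388.06 > fair 383.0249: forward overpriced → cash-and-carry (borrow at r, buy the stock and collect the dividends, short the forward).
Profit at T = |F_mkt − F*| = |388.06 − 383.0249| = S$5.04 per share

S$5.04 per share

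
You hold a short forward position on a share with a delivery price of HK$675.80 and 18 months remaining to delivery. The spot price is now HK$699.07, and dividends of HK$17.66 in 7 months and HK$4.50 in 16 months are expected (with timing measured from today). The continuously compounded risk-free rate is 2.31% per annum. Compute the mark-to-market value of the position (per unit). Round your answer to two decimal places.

PV(remaining dividends) I = 17.66·e^(−0.0231·7/12) + 4.50·e^(−0.0231·16/12) = 21.7871
Current forward F = (S − I)·e^(rT) = (699.07 − 21.7871)·e^(0.0231·18/12) = 677.2829 × 1.035257 = 701.1619
Value (long) = (F − K)·e^(−rT) = (701.1619 − 675.80) × 0.965943 = 24.4981
Short position value = −(long value) = -HK$24.50

-HK$24.50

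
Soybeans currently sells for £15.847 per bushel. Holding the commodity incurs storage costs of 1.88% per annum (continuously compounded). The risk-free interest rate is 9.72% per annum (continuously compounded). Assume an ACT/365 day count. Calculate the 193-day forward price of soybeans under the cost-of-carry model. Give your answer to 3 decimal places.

Net carry = r + u − y = 0.0972 + 0.0188 − 0.0000 = 0.1160
F = S·e^((r+u−y)T) = 15.847 · e^(0.1160 × 193/365) = 15.847 · e^0.061337
= 15.847 × 1.063257 = £16.849 per bushel

£16.849 per bushel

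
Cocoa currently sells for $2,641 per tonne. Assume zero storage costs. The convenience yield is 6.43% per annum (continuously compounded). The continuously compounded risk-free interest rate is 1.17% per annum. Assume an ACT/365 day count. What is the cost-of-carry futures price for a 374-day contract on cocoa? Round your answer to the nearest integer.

Net carry = r + u − y = 0.0117 + 0.0000 − 0.0643 = -0.0526
F = S·e^((r+u−y)T) = 2641 · e^(-0.0526 × 374/365) = 2641 · e^-0.053897
= 2641 × 0.947530 = $2,502 per tonne

$2,502 per tonne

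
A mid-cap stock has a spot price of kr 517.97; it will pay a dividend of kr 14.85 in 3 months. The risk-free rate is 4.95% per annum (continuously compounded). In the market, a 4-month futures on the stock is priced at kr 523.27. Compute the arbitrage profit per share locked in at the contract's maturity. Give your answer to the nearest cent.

PV(dividends) I = 14.85·e^(−0.0495·3/12) = 14.6674
Fair futures F* = (S − I)·e^(rT) = (517.97 − 14.6674)·e^0.016500 = 503.3026 × 1.016637 = 511.6760
Market kr 523.27 > fair 511.6760: forward overpriced → cash-and-carry (borrow at r, buy the stock and collect the dividends, short the forward).
Profit at T = |F_mkt − F*| = |523.27 − 511.6760| = kr 11.59 per share

kr 11.59 per share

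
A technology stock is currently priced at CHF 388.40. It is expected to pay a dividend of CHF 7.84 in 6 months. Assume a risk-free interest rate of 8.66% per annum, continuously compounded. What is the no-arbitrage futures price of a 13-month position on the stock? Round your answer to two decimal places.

CHF 418.36

PV(dividends) I = 7.84·e^(−0.0866·6/12)
I = 7.5078
F = (S − I)·e^(rT) = (388.40 − 7.5078) · e^(0.0866·13/12)
= 380.8922 · e^0.093817 = 380.8922 × 1.098359 = CHF 418.36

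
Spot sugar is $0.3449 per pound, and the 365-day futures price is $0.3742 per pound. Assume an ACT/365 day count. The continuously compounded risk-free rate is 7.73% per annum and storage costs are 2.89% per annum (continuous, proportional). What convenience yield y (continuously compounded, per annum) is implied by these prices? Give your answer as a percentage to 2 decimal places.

2.47%

F = S·e^((r+u−y)T) ⇒ (r+u−y) = ln(F/S)/T
ln(0.3742/0.3449) = 0.081536; /T ⇒ 0.081536
y = r + u − ln(F/S)/T = 0.0773 + 0.0289 − 0.081536 = 0.024664
y = 2.47%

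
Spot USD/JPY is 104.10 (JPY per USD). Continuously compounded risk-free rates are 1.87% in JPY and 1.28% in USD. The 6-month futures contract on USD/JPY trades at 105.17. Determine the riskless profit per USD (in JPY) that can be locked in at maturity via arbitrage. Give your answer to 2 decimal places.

Fair futures: F* = S·e^(carry·T), with carry = (r_JPY − r_USD) = 0.0187 − 0.0128 = 0.0059
F* = 104.10 · e^(0.0059 × 6/12) = 104.10 · e^0.002950 = 104.10 × 1.002954 = 104.4075
Market 105.17 > fair 104.4075: forward overpriced → cash-and-carry (buy spot, short the forward).
At maturity, profit = |F_mkt − F*| = |105.17 − 104.4075| = 0.76 per USD (in JPY)

0.76 per USD (in JPY)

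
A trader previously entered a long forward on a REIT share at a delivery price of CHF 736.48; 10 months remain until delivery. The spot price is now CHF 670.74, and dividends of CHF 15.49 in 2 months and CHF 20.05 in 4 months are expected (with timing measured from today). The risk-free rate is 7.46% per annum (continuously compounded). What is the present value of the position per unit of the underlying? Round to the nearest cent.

-CHF 56.21

PV(remaining dividends) I = 15.49·e^(−0.0746·2/12) + 20.05·e^(−0.0746·4/12) = 34.8562
Current forward F = (S − I)·e^(rT) = (670.74 − 34.8562)·e^(0.0746·10/12) = 635.8838 × 1.064140 = 676.6694
Value (long) = (F − K)·e^(−rT) = (676.6694 − 736.48) × 0.939726 = -56.2056
Value = -CHF 56.21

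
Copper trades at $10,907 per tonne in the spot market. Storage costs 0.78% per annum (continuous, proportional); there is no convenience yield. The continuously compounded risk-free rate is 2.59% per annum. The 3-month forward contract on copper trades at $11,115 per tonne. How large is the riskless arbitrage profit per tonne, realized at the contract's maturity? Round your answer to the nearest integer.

Fair forward: F* = S·e^(carry·T), with carry = (r + u) = 0.0259 + 0.0078 = 0.0337
F* = 10907 · e^(0.0337 × 3/12) = 10907 · e^0.008425 = 10907 × 1.008461 = $10999.2841
Market $11115 > fair $10999.2841: forward overpriced → cash-and-carry (buy spot, short the forward).
At maturity, profit = |F_mkt − F*| = |11115 − 10999.2841| = $116 per tonne

$116 per tonne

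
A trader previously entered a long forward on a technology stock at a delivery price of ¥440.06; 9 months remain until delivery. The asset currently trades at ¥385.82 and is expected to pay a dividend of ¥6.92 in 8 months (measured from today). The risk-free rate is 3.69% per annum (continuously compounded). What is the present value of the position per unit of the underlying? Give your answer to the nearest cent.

-¥48.98

PV(remaining dividends) I = 6.92·e^(−0.0369·8/12) = 6.7518
Current forward F = (S − I)·e^(rT) = (385.82 − 6.7518)·e^(0.0369·9/12) = 379.0682 × 1.028062 = 389.7056
Value (long) = (F − K)·e^(−rT) = (389.7056 − 440.06) × 0.972704 = -48.9799
Value = -¥48.98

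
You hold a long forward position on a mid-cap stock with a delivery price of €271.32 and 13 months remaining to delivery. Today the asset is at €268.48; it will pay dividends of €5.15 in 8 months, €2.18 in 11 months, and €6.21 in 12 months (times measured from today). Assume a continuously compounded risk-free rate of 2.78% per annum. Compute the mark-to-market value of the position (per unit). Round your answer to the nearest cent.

PV(remaining dividends) I = 5.15·e^(−0.0278·8/12) + 2.18·e^(−0.0278·11/12) + 6.21·e^(−0.0278·12/12) = 13.2203
Current forward F = (S − I)·e^(rT) = (268.48 − 13.2203)·e^(0.0278·13/12) = 255.2597 × 1.030575 = 263.0643
Value (long) = (F − K)·e^(−rT) = (263.0643 − 271.32) × 0.970332 = -8.0108
Value = -€8.01

-€8.01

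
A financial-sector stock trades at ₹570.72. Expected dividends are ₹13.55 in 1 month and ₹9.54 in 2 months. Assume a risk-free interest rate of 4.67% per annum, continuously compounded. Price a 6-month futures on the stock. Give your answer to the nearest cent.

PV(dividends) I = 13.55·e^(−0.0467·1/12) + 9.54·e^(−0.0467·2/12)
I = 13.4974 + 9.4660 = 22.9634
F = (S − I)·e^(rT) = (570.72 − 22.9634) · e^(0.0467·6/12)
= 547.7566 · e^0.023350 = 547.7566 × 1.023625 = ₹560.70

₹560.70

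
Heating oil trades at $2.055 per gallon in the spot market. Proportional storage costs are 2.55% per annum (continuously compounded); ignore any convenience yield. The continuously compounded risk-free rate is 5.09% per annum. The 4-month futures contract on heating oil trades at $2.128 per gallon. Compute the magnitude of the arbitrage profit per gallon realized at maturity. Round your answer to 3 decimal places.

Fair futures: F* = S·e^(carry·T), with carry = (r + u) = 0.0509 + 0.0255 = 0.0764
F* = 2.055 · e^(0.0764 × 4/12) = 2.055 · e^0.025467 = 2.055 × 1.025794 = $2.1080
Market $2.128 > fair $2.1080: forward overpriced → cash-and-carry (buy spot, short the forward).
At maturity, profit = |F_mkt − F*| = |2.128 − 2.1080| = $0.020 per gallon

$0.020 per gallon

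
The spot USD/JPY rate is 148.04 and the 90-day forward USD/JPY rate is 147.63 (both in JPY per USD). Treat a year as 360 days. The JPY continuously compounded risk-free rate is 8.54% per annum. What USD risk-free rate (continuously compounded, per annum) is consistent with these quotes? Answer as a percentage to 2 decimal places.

9.65%

F = S·e^((r_JPY − r_USD)T) ⇒ r_USD = r_JPY − ln(F/S)/T
ln(147.63/148.04) = -0.002773; /(90/360) = -0.011092
r_USD = 0.0854 + 0.011092 = 0.096492
r_USD = 9.65%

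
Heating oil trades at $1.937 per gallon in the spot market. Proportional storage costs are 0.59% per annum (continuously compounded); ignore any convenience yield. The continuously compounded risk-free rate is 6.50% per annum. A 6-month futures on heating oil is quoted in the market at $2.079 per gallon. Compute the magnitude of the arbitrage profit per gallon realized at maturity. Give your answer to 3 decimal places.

$0.072 per gallon

Fair futures: F* = S·e^(carry·T), with carry = (r + u) = 0.0650 + 0.0059 = 0.0709
F* = 1.937 · e^(0.0709 × 6/12) = 1.937 · e^0.035450 = 1.937 × 1.036086 = $2.0069
Market $2.079 > fair $2.0069: forward overpriced → cash-and-carry (buy spot, short the forward).
At maturity, profit = |F_mkt − F*| = |2.079 − 2.0069| = $0.072 per gallon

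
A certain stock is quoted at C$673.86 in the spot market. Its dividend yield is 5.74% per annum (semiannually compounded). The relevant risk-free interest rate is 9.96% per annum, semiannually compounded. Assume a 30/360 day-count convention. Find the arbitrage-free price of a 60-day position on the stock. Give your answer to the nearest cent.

F = S · (1+r/2)^(2T) / (1+q/2)^(2T)
= 673.86 × 1.016332 / 1.009477 = 673.86 × 1.006791
F = C$678.44

C$678.44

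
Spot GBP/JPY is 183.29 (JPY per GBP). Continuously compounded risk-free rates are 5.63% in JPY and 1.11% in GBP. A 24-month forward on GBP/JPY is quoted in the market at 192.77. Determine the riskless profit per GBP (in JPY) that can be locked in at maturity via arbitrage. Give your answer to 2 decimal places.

7.86 per GBP (in JPY)

Fair forward: F* = S·e^(carry·T), with carry = (r_JPY − r_GBP) = 0.0563 − 0.0111 = 0.0452
F* = 183.29 · e^(0.0452 × 24/12) = 183.29 · e^0.090400 = 183.29 × 1.094612 = 200.6314
Market 192.77 < fair 200.6314: forward underpriced → reverse cash-and-carry (short spot, go long the forward).
At maturity, profit = |F_mkt − F*| = |192.77 − 200.6314| = 7.86 per GBP (in JPY)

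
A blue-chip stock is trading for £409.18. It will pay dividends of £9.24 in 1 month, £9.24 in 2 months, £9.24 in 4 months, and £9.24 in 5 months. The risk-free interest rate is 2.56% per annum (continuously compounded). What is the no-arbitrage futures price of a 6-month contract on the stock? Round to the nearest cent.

£377.25

PV(dividends) I = 9.24·e^(−0.0256·1/12) + 9.24·e^(−0.0256·2/12) + 9.24·e^(−0.0256·4/12) + 9.24·e^(−0.0256·5/12)
I = 9.2203 + 9.2007 + 9.1615 + 9.1420 = 36.7245
F = (S − I)·e^(rT) = (409.18 − 36.7245) · e^(0.0256·6/12)
= 372.4555 · e^0.012800 = 372.4555 × 1.012882 = £377.25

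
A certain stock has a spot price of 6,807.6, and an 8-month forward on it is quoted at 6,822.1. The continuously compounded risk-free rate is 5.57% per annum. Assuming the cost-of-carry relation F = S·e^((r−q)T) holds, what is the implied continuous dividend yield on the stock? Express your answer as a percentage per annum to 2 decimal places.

From F = S·e^((r−q)T): (r − q) = ln(F/S)/T
ln(6822.1/6807.6) = ln(1.002130) = 0.002128
(r − q) = 0.002128 / (8/12) = 0.003192
q = r − ln(F/S)/T = 0.0557 − 0.003192 = 0.052508
q = 5.25%

5.25%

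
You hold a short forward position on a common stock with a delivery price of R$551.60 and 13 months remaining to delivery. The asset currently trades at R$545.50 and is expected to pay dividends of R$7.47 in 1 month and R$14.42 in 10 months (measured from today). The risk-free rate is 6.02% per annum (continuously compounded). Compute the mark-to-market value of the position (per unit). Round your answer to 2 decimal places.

PV(remaining dividends) I = 7.47·e^(−0.0602·1/12) + 14.42·e^(−0.0602·10/12) = 21.1471
Current forward F = (S − I)·e^(rT) = (545.50 − 21.1471)·e^(0.0602·13/12) = 524.3529 × 1.067390 = 559.6890
Value (long) = (F − K)·e^(−rT) = (559.6890 − 551.60) × 0.936864 = 7.5783
Short position value = −(long value) = -R$7.58

-R$7.58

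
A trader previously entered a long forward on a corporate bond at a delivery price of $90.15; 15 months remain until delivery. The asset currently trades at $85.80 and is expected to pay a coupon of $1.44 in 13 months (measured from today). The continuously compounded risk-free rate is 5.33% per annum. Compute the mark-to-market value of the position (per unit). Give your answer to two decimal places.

PV(remaining coupons) I = 1.44·e^(−0.0533·13/12) = 1.3592
Current forward F = (S − I)·e^(rT) = (85.80 − 1.3592)·e^(0.0533·15/12) = 84.4408 × 1.068895 = 90.2583
Value (long) = (F − K)·e^(−rT) = (90.2583 − 90.15) × 0.935546 = 0.1013
Value = $0.10

$0.10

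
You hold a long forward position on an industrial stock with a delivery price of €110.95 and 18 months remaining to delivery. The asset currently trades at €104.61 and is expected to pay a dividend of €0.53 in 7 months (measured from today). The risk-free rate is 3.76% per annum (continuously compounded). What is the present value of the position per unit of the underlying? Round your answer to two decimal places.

PV(remaining dividends) I = 0.53·e^(−0.0376·7/12) = 0.5185
Current forward F = (S − I)·e^(rT) = (104.61 − 0.5185)·e^(0.0376·18/12) = 104.0915 × 1.058021 = 110.1310
Value (long) = (F − K)·e^(−rT) = (110.1310 − 110.95) × 0.945161 = -0.7741
Value = -€0.77

-€0.77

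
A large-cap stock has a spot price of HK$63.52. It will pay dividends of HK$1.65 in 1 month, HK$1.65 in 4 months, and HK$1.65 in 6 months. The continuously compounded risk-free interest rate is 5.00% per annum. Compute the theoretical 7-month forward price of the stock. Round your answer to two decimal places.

HK$60.38

PV(dividends) I = 1.65·e^(−0.0500·1/12) + 1.65·e^(−0.0500·4/12) + 1.65·e^(−0.0500·6/12)
I = 1.6431 + 1.6227 + 1.6093 = 4.8751
F = (S − I)·e^(rT) = (63.52 − 4.8751) · e^(0.0500·7/12)
= 58.6449 · e^0.029167 = 58.6449 × 1.029597 = HK$60.38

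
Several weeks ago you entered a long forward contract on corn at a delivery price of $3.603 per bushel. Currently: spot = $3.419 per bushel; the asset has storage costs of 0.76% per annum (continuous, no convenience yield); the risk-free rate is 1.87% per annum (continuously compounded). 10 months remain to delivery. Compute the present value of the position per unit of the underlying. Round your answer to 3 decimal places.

-$0.107 per bushel

Current fair forward for the remaining 10 months: F = S·e^((r + u)·T), (r + u) = 0.0187 + 0.0076 = 0.0263
F = 3.419 · e^(0.0263 × 10/12) = 3.419 × 1.022159 = 3.4948
Value of long forward = (F − K)·e^(−rT) = (3.4948 − 3.603) · e^(−0.0187·10/12)
= -0.1082 × 0.984537 = -0.107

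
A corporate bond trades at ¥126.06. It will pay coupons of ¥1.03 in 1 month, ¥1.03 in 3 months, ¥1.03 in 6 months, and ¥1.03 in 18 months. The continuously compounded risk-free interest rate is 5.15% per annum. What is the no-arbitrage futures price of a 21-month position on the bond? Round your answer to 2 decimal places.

¥133.57

PV(coupons) I = 1.03·e^(−0.0515·1/12) + 1.03·e^(−0.0515·3/12) + 1.03·e^(−0.0515·6/12) + 1.03·e^(−0.0515·18/12)
I = 1.0256 + 1.0168 + 1.0038 + 0.9534 = 3.9996
F = (S − I)·e^(rT) = (126.06 − 3.9996) · e^(0.0515·21/12)
= 122.0604 · e^0.090125 = 122.0604 × 1.094311 = ¥133.57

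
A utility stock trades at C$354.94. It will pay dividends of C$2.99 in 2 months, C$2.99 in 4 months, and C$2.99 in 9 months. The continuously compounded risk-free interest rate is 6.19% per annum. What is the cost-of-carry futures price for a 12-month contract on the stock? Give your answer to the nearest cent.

PV(dividends) I = 2.99·e^(−0.0619·2/12) + 2.99·e^(−0.0619·4/12) + 2.99·e^(−0.0619·9/12)
I = 2.9593 + 2.9289 + 2.8544 = 8.7426
F = (S − I)·e^(rT) = (354.94 − 8.7426) · e^(0.0619·12/12)
= 346.1974 · e^0.061900 = 346.1974 × 1.063856 = C$368.30

C$368.30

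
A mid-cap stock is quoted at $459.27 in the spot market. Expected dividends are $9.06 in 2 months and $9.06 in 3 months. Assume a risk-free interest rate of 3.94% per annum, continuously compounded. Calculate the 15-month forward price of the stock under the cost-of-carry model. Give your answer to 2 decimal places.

PV(dividends) I = 9.06·e^(−0.0394·2/12) + 9.06·e^(−0.0394·3/12)
I = 9.0007 + 8.9712 = 17.9719
F = (S − I)·e^(rT) = (459.27 − 17.9719) · e^(0.0394·15/12)
= 441.2981 · e^0.049250 = 441.2981 × 1.050483 = $463.58

$463.58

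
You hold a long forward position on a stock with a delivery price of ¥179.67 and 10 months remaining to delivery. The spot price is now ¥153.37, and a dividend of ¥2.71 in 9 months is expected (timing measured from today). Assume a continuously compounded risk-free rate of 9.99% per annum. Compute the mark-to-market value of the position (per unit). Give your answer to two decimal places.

-¥14.46

PV(remaining dividends) I = 2.71·e^(−0.0999·9/12) = 2.5144
Current forward F = (S − I)·e^(rT) = (153.37 − 2.5144)·e^(0.0999·10/12) = 150.8556 × 1.086813 = 163.9518
Value (long) = (F − K)·e^(−rT) = (163.9518 − 179.67) × 0.920121 = -14.4626
Value = -¥14.46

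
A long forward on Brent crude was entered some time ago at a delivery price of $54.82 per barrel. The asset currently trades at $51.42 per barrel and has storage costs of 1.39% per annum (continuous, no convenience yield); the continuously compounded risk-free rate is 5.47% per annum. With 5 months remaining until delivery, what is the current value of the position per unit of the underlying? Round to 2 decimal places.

-$1.87 per barrel

Current fair forward for the remaining 5 months: F = S·e^((r + u)·T), (r + u) = 0.0547 + 0.0139 = 0.0686
F = 51.42 · e^(0.0686 × 5/12) = 51.42 × 1.028996 = 52.9110
Value of long forward = (F − K)·e^(−rT) = (52.9110 − 54.82) · e^(−0.0547·5/12)
= -1.9090 × 0.977466 = -1.87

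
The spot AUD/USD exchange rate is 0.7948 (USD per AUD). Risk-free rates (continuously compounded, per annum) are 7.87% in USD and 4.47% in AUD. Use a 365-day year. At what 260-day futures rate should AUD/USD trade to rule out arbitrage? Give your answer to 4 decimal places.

F = S·e^((r_USD − r_AUD)T) = 0.7948 · e^((0.0787 − 0.0447) × 260/365)
= 0.7948 · e^0.024219 = 0.7948 × 1.024515
F = 0.8143 USD per AUD

0.8143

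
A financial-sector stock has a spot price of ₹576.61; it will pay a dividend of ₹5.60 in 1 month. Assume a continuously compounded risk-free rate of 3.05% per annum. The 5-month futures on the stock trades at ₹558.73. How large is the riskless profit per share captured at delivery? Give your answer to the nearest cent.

₹19.60 per share

PV(dividends) I = 5.60·e^(−0.0305·1/12) = 5.5858
Fair futures F* = (S − I)·e^(rT) = (576.61 − 5.5858)·e^0.012708 = 571.0242 × 1.012789 = 578.3270
Market ₹558.73 < fair 578.3270: forward underpriced → reverse cash-and-carry (short the stock, invest proceeds at r, pay the dividends, go long the forward).
Profit at T = |F_mkt − F*| = |558.73 − 578.3270| = ₹19.60 per share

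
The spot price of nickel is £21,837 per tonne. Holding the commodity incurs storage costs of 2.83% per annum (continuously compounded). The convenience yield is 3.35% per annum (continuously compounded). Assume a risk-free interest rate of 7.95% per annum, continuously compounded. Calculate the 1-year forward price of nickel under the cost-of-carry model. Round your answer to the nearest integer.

£23,521 per tonne

Net carry = r + u − y = 0.0795 + 0.0283 − 0.0335 = 0.0743
F = S·e^((r+u−y)T) = 21837 · e^(0.0743 × 12/12) = 21837 · e^0.074300
= 21837 × 1.077130 = £23,521 per tonne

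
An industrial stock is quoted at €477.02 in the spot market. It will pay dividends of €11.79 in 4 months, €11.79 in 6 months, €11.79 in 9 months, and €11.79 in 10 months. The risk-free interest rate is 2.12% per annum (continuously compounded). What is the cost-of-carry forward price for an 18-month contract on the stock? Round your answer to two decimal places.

PV(dividends) I = 11.79·e^(−0.0212·4/12) + 11.79·e^(−0.0212·6/12) + 11.79·e^(−0.0212·9/12) + 11.79·e^(−0.0212·10/12)
I = 11.7070 + 11.6657 + 11.6040 + 11.5835 = 46.5602
F = (S − I)·e^(rT) = (477.02 − 46.5602) · e^(0.0212·18/12)
= 430.4598 · e^0.031800 = 430.4598 × 1.032311 = €444.37

€444.37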